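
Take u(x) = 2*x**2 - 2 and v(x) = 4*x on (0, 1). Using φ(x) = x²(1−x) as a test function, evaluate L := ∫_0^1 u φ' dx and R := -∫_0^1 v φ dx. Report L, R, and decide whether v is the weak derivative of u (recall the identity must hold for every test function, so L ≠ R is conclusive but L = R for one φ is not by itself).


LHS = -1/5, RHS = -1/5. Yes, v = u' weakly.

u(x) = 2*x**2 - 2, classical derivative u'(x) = 4*x.
φ(x) = x²(1−x), so φ'(x) = x*(2 - 3*x).
Note φ(0) = φ(1) = 0, so the boundary term u·φ vanishes.
LHS = ∫_0^1 u(x) φ'(x) dx = ∫_0^1 (-6*x^4 + 4*x^3 + 6*x^2 - 4*x) dx. Term by term:
  ∫_0^1 -6*x^4 dx = -6/5;  ∫_0^1 4*x^3 dx = 1;  ∫_0^1 6*x^2 dx = 2;
  ∫_0^1 -4*x dx = -2.
Sum: -6/5 + 1 + 2 − 2 = -1/5.
So LHS = -1/5.
∫_0^1 v(x) φ(x) dx = ∫_0^1 (-4*x^4 + 4*x^3) dx. Term by term:
  ∫_0^1 -4*x^4 dx = -4/5;  ∫_0^1 4*x^3 dx = 1.
Sum: -4/5 + 1 = 1/5.
So RHS = -∫_0^1 v(x) φ(x) dx = -1/5.
LHS = RHS, so the identity holds for this test φ.
Moreover u is smooth here and v(x) = u'(x) = 4*x pointwise, so the identity holds for every test function. Hence v is the weak derivative of u.


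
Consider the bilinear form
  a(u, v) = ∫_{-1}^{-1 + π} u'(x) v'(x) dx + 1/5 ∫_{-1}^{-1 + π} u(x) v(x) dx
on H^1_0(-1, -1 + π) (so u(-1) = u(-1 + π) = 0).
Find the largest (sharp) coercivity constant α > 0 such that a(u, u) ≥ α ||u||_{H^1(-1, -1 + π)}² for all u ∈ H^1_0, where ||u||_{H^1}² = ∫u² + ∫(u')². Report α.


α = 3/5

Coercivity of a(·,·) on H^1_0(-1, -1 + π) means a(u, u) ≥ α ||u||_{H^1}² for every u ∈ H^1_0.
The interval has length L = π, and Poincaré/coercivity depend only on L. Here a(u, u) = ∫(u')² + (1/5)·∫u².
Here 0 < c = 1/5 < 1. The condition a(u,u) ≥ α||u||_{H^1}² reads (1−α)∫(u')² ≥ (α−c)∫u². Any admissible α is ≤ 1 (rapidly oscillating u have ∫u²/∫(u')² → 0), and α = 1 would force 0 ≥ (1−c)∫u², impossible since c < 1; so 1−α > 0. By the sharp Poincaré inequality on H^1_0 of an interval of length L, ∫(u')² ≥ (π/L)²∫u² with equality for the first sine mode sin(π(x−x₀)/L) (x₀ the left endpoint), so the inequality holds for all u iff (1−α)(π/L)² ≥ α − c, i.e. α ≤ ((π/L)² + c)/((π/L)² + 1) = (1 + c(L/π)²)/(1 + (L/π)²). With (π/L)² = 1 and c = 1/5, the largest admissible constant is α = ((π/L)² + c)/((π/L)² + 1).
Simplifying, α = 3/5.


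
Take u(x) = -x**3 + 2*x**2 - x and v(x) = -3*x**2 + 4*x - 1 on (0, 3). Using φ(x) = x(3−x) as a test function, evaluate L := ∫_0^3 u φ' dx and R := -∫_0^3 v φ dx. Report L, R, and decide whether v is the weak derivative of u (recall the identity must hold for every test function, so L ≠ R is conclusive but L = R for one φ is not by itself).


LHS = 279/20, RHS = 279/20. Yes, v = u' weakly.

u(x) = -x**3 + 2*x**2 - x, classical derivative u'(x) = -3*x**2 + 4*x - 1.
φ(x) = x(3−x), so φ'(x) = 3 - 2*x.
Note φ(0) = φ(3) = 0, so the boundary term u·φ vanishes.
LHS = ∫_0^3 u(x) φ'(x) dx = ∫_0^3 (2*x^4 - 7*x^3 + 8*x^2 - 3*x) dx. Term by term:
  ∫_0^3 2*x^4 dx = 486/5;  ∫_0^3 -7*x^3 dx = -567/4;  ∫_0^3 8*x^2 dx = 72;
  ∫_0^3 -3*x dx = -27/2.
Sum: 486/5 − 567/4 + 72 − 27/2 = 279/20.
So LHS = 279/20.
∫_0^3 v(x) φ(x) dx = ∫_0^3 (3*x^4 - 13*x^3 + 13*x^2 - 3*x) dx. Term by term:
  ∫_0^3 3*x^4 dx = 729/5;  ∫_0^3 -13*x^3 dx = -1053/4;  ∫_0^3 13*x^2 dx = 117;
  ∫_0^3 -3*x dx = -27/2.
Sum: 729/5 − 1053/4 + 117 − 27/2 = -279/20.
So RHS = -∫_0^3 v(x) φ(x) dx = 279/20.
LHS = RHS, so the identity holds for this test φ.
Moreover u is smooth here and v(x) = u'(x) = -3*x**2 + 4*x - 1 pointwise, so the identity holds for every test function. Hence v is the weak derivative of u.


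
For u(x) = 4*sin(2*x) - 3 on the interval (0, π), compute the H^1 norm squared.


||u||_{H^1(0,π)}^2 = 49*π

u'(x) = 8*cos(2*x).
Expand u² and (u')² and integrate term by term on (0, π), using: for integers n ≥ 1, ∫_0^π sin²(nx) dx = ∫_0^π cos²(nx) dx = π/2; for n ≠ n', ∫_0^π sin(nx)sin(n'x) dx = ∫_0^π cos(nx)cos(n'x) dx = 0; and by product-to-sum, ∫_0^π sin(nx)cos(n'x) dx = ½∫_0^π [sin((n+n')x) + sin((n−n')x)] dx, which is 0 when n+n' is even and 2n/(n²−n'²) when n+n' is odd (it need not vanish on (0, π)). For the constant mode: ∫_0^π 1 dx = π, ∫_0^π cos(nx) dx = 0, ∫_0^π sin(nx) dx = (1−(−1)^n)/n.
  u² squared terms: (-3)²·∫1 dx = 9·π = 9*π;  (4)²·∫sin(2x)² dx = 16·π/2 = 8*π.
  u² cross terms: 2·(-3)·(4)·∫1·sin(2x) dx = -24·(0) = 0.
  So ∫_0^π u² dx = 9*π + 8*π + 0 = 17*π.
  (u')² squared terms: (8)²·∫cos(2x)² dx = 64·π/2 = 32*π.
  So ∫_0^π (u')² dx = 32*π.
||u||_{H^1}^2 = (17*π) + (32*π) = 49*π.


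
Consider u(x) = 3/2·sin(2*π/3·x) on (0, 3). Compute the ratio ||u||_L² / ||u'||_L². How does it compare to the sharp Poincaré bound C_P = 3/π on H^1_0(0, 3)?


||u||_L² / ||u'||_L² = 3/(2*π) < C_P = 3/π.

u(x) = 3/2·sin(2*π/3·x), so u'(x) = π*cos(2*π*x/3).
Writing u(x) = A·sin(kπx/L) with A = 3/2 and k = 2, use ∫_0^L sin²(kπx/L) dx = L/2 and ∫_0^L cos²(kπx/L) dx = L/2.
u² = 9/4·sin²(2*π/3·x) and (u')² = π^2·cos²(2*π/3·x), and each of sin², cos² integrates to L/2 = 3/2 over (0, 3).
∫_0^3 u² dx = 27/8, so ||u||_L² = 3*sqrt(6)/4.
∫_0^3 (u')² dx = 3*π^2/2, so ||u'||_L² = sqrt(6)*π/2.
Ratio ||u||_L² / ||u'||_L² = 3/(2*π).
Sharp Poincaré constant on H^1_0(0, 3) is C_P = L/π = 3/π, achieved by sin(π/3·x).
This is the k = 2 harmonic; the ratio L/(kπ) is strictly less than C_P = L/π, consistent with the sharp inequality ||u||_L² ≤ C_P ||u'||_L².


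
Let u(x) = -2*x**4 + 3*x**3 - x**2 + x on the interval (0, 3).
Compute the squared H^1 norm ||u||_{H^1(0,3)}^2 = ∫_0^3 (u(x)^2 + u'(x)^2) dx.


||u||_{H^1}^2 = 9183

The H^1 norm (squared) on an interval (0, L) is
  ||u||_{H^1}^2 = ∫_0^L u(x)^2 dx + ∫_0^L u'(x)^2 dx.
Compute u'(x) = -8*x**3 + 9*x**2 - 2*x + 1.
Then u(x)^2 = 4*x**8 - 12*x**7 + 13*x**6 - 10*x**5 + 7*x**4 - 2*x**3 + x**2 and u'(x)^2 = 64*x**6 - 144*x**5 + 113*x**4 - 52*x**3 + 22*x**2 - 4*x + 1.
Integrate each monomial from 0 to 3 using ∫_0^3 c·x^n dx = c·3^(n+1)/(n+1):
  ∫_0^3 u(x)^2 dx = ∫_0^3 (4*x^8 - 12*x^7 + 13*x^6 - 10*x^5 + 7*x^4 - 2*x^3 + x^2) dx. Term by term:
    ∫_0^3 4*x^8 dx = 8748;  ∫_0^3 -12*x^7 dx = -19683/2;  ∫_0^3 13*x^6 dx = 28431/7;
    ∫_0^3 -10*x^5 dx = -1215;  ∫_0^3 7*x^4 dx = 1701/5;  ∫_0^3 -2*x^3 dx = -81/2;
    ∫_0^3 x^2 dx = 9.
  Sum: 8748 − 19683/2 + 28431/7 − 1215 + 1701/5 − 81/2 + 9 = 72162/35.
  ∫_0^3 u'(x)^2 dx = ∫_0^3 (64*x^6 - 144*x^5 + 113*x^4 - 52*x^3 + 22*x^2 - 4*x + 1) dx. Term by term:
    ∫_0^3 64*x^6 dx = 139968/7;  ∫_0^3 -144*x^5 dx = -17496;  ∫_0^3 113*x^4 dx = 27459/5;
    ∫_0^3 -52*x^3 dx = -1053;  ∫_0^3 22*x^2 dx = 198;  ∫_0^3 -4*x dx = -18;
    ∫_0^3 1 dx = 3.
  Sum: 139968/7 − 17496 + 27459/5 − 1053 + 198 − 18 + 3 = 249243/35.
Adding: ||u||_{H^1}^2 = 72162/35 + 249243/35 = 9183.


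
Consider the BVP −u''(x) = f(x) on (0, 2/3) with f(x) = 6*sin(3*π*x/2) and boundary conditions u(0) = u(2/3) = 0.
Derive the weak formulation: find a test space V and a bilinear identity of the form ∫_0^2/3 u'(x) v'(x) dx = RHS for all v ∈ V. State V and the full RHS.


V = H^1_0(0, 2/3) (so v(0) = v(2/3) = 0); weak form: ∫_0^2/3 u'v' dx = ∫_0^2/3 (6*sin(3*π*x/2)) v dx for all v ∈ V.

Multiply both sides by a test function v and integrate from 0 to 2/3:
  ∫_0^2/3 −u''(x) v(x) dx = ∫_0^2/3 f(x) v(x) dx.
Integrate the LHS by parts once:
  ∫_0^2/3 −u'' v dx = −[u'(x) v(x)]_0^2/3 + ∫_0^2/3 u'(x) v'(x) dx.
Thus ∫_0^2/3 u'(x) v'(x) dx = ∫_0^2/3 f(x) v(x) dx + [u'(x) v(x)]_0^2/3.
Choose V so that boundary terms are either known or forced to vanish.
u is Dirichlet: u(0) = u(2/3) = 0. Let V = H^1_0(0, 2/3); then v(0) = v(2/3) = 0, and [u' v]_0^2/3 = 0.
Weak formulation: find u (satisfying any essential BC) such that ∫_0^2/3 u'(x) v'(x) dx = ∫_0^2/3 f v dx for all v ∈ V.
Substituting f(x) = 6*sin(3*π*x/2), the right-hand side is ∫_0^2/3 (6*sin(3*π*x/2)) v dx.


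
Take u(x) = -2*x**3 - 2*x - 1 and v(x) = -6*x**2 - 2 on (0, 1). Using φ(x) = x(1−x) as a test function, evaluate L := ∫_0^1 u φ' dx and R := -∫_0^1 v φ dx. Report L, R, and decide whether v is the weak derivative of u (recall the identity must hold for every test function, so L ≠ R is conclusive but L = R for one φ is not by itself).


LHS = 19/30, RHS = 19/30. Yes, v = u' weakly.

u(x) = -2*x**3 - 2*x - 1, classical derivative u'(x) = -6*x**2 - 2.
φ(x) = x(1−x), so φ'(x) = 1 - 2*x.
Note φ(0) = φ(1) = 0, so the boundary term u·φ vanishes.
LHS = ∫_0^1 u(x) φ'(x) dx = ∫_0^1 (4*x^4 - 2*x^3 + 4*x^2 - 1) dx. Term by term:
  ∫_0^1 4*x^4 dx = 4/5;  ∫_0^1 -2*x^3 dx = -1/2;  ∫_0^1 4*x^2 dx = 4/3;
  ∫_0^1 -1 dx = -1.
Sum: 4/5 − 1/2 + 4/3 − 1 = 19/30.
So LHS = 19/30.
∫_0^1 v(x) φ(x) dx = ∫_0^1 (6*x^4 - 6*x^3 + 2*x^2 - 2*x) dx. Term by term:
  ∫_0^1 6*x^4 dx = 6/5;  ∫_0^1 -6*x^3 dx = -3/2;  ∫_0^1 2*x^2 dx = 2/3;
  ∫_0^1 -2*x dx = -1.
Sum: 6/5 − 3/2 + 2/3 − 1 = -19/30.
So RHS = -∫_0^1 v(x) φ(x) dx = 19/30.
LHS = RHS, so the identity holds for this test φ.
Moreover u is smooth here and v(x) = u'(x) = -6*x**2 - 2 pointwise, so the identity holds for every test function. Hence v is the weak derivative of u.


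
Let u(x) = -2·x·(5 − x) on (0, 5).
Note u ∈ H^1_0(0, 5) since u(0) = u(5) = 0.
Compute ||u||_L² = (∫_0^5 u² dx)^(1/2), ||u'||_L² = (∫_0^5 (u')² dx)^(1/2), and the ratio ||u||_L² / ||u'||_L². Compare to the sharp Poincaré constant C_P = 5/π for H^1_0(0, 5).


||u||_L² / ||u'||_L² = sqrt(10)/2 < C_P = 5/π.

u(x) = -2·x·(5 − x), so u'(x) = 4*x - 10.
u(x) = -2·x·(5 − x) vanishes at x = 0 and x = 5, so u ∈ H^1_0(0, 5). Differentiate via the product rule and integrate the resulting polynomials term by term.
  ∫_0^5 u² dx = ∫_0^5 (4*x^4 - 40*x^3 + 100*x^2) dx. Term by term:
    ∫_0^5 4*x^4 dx = 2500;  ∫_0^5 -40*x^3 dx = -6250;  ∫_0^5 100*x^2 dx = 12500/3.
  Sum: 2500 − 6250 + 12500/3 = 1250/3.
  ∫_0^5 (u')² dx = ∫_0^5 (16*x^2 - 80*x + 100) dx. Term by term:
    ∫_0^5 16*x^2 dx = 2000/3;  ∫_0^5 -80*x dx = -1000;  ∫_0^5 100 dx = 500.
  Sum: 2000/3 − 1000 + 500 = 500/3.
∫_0^5 u² dx = 1250/3, so ||u||_L² = 25*sqrt(6)/3.
∫_0^5 (u')² dx = 500/3, so ||u'||_L² = 10*sqrt(15)/3.
Ratio ||u||_L² / ||u'||_L² = sqrt(10)/2.
Sharp Poincaré constant on H^1_0(0, 5) is C_P = L/π = 5/π, achieved by sin(π/5·x).
A polynomial bump cannot attain the sharp Poincaré constant (only the first sine eigenfunction does), so the ratio is strictly less than C_P, consistent with ||u||_L² ≤ C_P ||u'||_L².


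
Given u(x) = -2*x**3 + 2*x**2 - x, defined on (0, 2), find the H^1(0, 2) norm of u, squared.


||u||_{H^1}^2 = 4366/35

The H^1 norm (squared) on an interval (0, L) is
  ||u||_{H^1}^2 = ∫_0^L u(x)^2 dx + ∫_0^L u'(x)^2 dx.
Compute u'(x) = -6*x**2 + 4*x - 1.
Then u(x)^2 = 4*x**6 - 8*x**5 + 8*x**4 - 4*x**3 + x**2 and u'(x)^2 = 36*x**4 - 48*x**3 + 28*x**2 - 8*x + 1.
Integrate each monomial from 0 to 2 using ∫_0^2 c·x^n dx = c·2^(n+1)/(n+1):
  ∫_0^2 u(x)^2 dx = ∫_0^2 (4*x^6 - 8*x^5 + 8*x^4 - 4*x^3 + x^2) dx. Term by term:
    ∫_0^2 4*x^6 dx = 512/7;  ∫_0^2 -8*x^5 dx = -256/3;  ∫_0^2 8*x^4 dx = 256/5;
    ∫_0^2 -4*x^3 dx = -16;  ∫_0^2 x^2 dx = 8/3.
  Sum: 512/7 − 256/3 + 256/5 − 16 + 8/3 = 2696/105.
  ∫_0^2 u'(x)^2 dx = ∫_0^2 (36*x^4 - 48*x^3 + 28*x^2 - 8*x + 1) dx. Term by term:
    ∫_0^2 36*x^4 dx = 1152/5;  ∫_0^2 -48*x^3 dx = -192;  ∫_0^2 28*x^2 dx = 224/3;
    ∫_0^2 -8*x dx = -16;  ∫_0^2 1 dx = 2.
  Sum: 1152/5 − 192 + 224/3 − 16 + 2 = 1486/15.
Adding: ||u||_{H^1}^2 = 2696/105 + 1486/15 = 4366/35.


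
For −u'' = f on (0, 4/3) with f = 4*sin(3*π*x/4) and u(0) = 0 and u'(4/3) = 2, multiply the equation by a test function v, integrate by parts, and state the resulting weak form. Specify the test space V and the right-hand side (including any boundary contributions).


V = {v ∈ H^1(0, 4/3) : v(0) = 0} (test functions vanish at x = 0 where u is specified); weak form: ∫_0^4/3 u'v' dx = ∫_0^4/3 (4*sin(3*π*x/4)) v dx + 2·v(4/3) for all v ∈ V.

Multiply both sides by a test function v and integrate from 0 to 4/3:
  ∫_0^4/3 −u''(x) v(x) dx = ∫_0^4/3 f(x) v(x) dx.
Integrate the LHS by parts once:
  ∫_0^4/3 −u'' v dx = −[u'(x) v(x)]_0^4/3 + ∫_0^4/3 u'(x) v'(x) dx.
Thus ∫_0^4/3 u'(x) v'(x) dx = ∫_0^4/3 f(x) v(x) dx + [u'(x) v(x)]_0^4/3.
Choose V so that boundary terms are either known or forced to vanish.
Mixed BC: u(0) = 0 (Dirichlet) and u'(4/3) = 2 (Neumann). Define V = {v ∈ H^1(0, 4/3) : v(0) = 0}. Then [u' v]_0^4/3 = u'(4/3)·v(4/3) − u'(0)·0 = 2·v(4/3).
Weak formulation: find u (satisfying any essential BC) such that ∫_0^4/3 u'(x) v'(x) dx = ∫_0^4/3 f v dx + 2·v(4/3) for all v ∈ V (Dirichlet at 0 absorbed into V; Neumann datum at x = 4/3 contributes the boundary term).
Substituting f(x) = 4*sin(3*π*x/4), the right-hand side is ∫_0^4/3 (4*sin(3*π*x/4)) v dx + 2·v(4/3).


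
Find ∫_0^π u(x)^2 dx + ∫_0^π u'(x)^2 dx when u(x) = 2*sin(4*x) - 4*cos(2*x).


||u||_{H^1(0,π)}^2 = 74*π

u'(x) = 8*sin(2*x) + 8*cos(4*x).
Expand u² and (u')² and integrate term by term on (0, π), using: for integers n ≥ 1, ∫_0^π sin²(nx) dx = ∫_0^π cos²(nx) dx = π/2; for n ≠ n', ∫_0^π sin(nx)sin(n'x) dx = ∫_0^π cos(nx)cos(n'x) dx = 0; and by product-to-sum, ∫_0^π sin(nx)cos(n'x) dx = ½∫_0^π [sin((n+n')x) + sin((n−n')x)] dx, which is 0 when n+n' is even and 2n/(n²−n'²) when n+n' is odd (it need not vanish on (0, π)).
  u² squared terms: (-4)²·∫cos(2x)² dx = 16·π/2 = 8*π;  (2)²·∫sin(4x)² dx = 4·π/2 = 2*π.
  u² cross terms: 2·(-4)·(2)·∫cos(2x)·sin(4x) dx = -16·(0) = 0.
  So ∫_0^π u² dx = 8*π + 2*π + 0 = 10*π.
  (u')² squared terms: (8)²·∫cos(4x)² dx = 64·π/2 = 32*π;  (8)²·∫sin(2x)² dx = 64·π/2 = 32*π.
  (u')² cross terms: 2·(8)·(8)·∫cos(4x)·sin(2x) dx = 128·(0) = 0.
  So ∫_0^π (u')² dx = 32*π + 32*π + 0 = 64*π.
||u||_{H^1}^2 = (10*π) + (64*π) = 74*π.


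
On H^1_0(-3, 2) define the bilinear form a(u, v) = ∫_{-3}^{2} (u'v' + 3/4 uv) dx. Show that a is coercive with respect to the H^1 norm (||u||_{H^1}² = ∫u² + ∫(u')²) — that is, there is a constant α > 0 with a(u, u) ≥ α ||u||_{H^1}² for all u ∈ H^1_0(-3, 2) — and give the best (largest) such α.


α = (π^2 + 75/4)/(π^2 + 25)

Coercivity of a(·,·) on H^1_0(-3, 2) means a(u, u) ≥ α ||u||_{H^1}² for every u ∈ H^1_0.
The interval has length L = 5, and Poincaré/coercivity depend only on L. Here a(u, u) = ∫(u')² + (3/4)·∫u².
Here 0 < c = 3/4 < 1. The condition a(u,u) ≥ α||u||_{H^1}² reads (1−α)∫(u')² ≥ (α−c)∫u². Any admissible α is ≤ 1 (rapidly oscillating u have ∫u²/∫(u')² → 0), and α = 1 would force 0 ≥ (1−c)∫u², impossible since c < 1; so 1−α > 0. By the sharp Poincaré inequality on H^1_0 of an interval of length L, ∫(u')² ≥ (π/L)²∫u² with equality for the first sine mode sin(π(x−x₀)/L) (x₀ the left endpoint), so the inequality holds for all u iff (1−α)(π/L)² ≥ α − c, i.e. α ≤ ((π/L)² + c)/((π/L)² + 1) = (1 + c(L/π)²)/(1 + (L/π)²). With (π/L)² = π^2/25 and c = 3/4, the largest admissible constant is α = ((π/L)² + c)/((π/L)² + 1).
Simplifying, α = (π^2 + 75/4)/(π^2 + 25).


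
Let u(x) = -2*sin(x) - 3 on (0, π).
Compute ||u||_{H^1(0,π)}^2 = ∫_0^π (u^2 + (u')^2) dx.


||u||_{H^1(0,π)}^2 = 24 + 13*π

u'(x) = -2*cos(x).
Expand u² and (u')² and integrate term by term on (0, π), using: for integers n ≥ 1, ∫_0^π sin²(nx) dx = ∫_0^π cos²(nx) dx = π/2; for n ≠ n', ∫_0^π sin(nx)sin(n'x) dx = ∫_0^π cos(nx)cos(n'x) dx = 0; and by product-to-sum, ∫_0^π sin(nx)cos(n'x) dx = ½∫_0^π [sin((n+n')x) + sin((n−n')x)] dx, which is 0 when n+n' is even and 2n/(n²−n'²) when n+n' is odd (it need not vanish on (0, π)). For the constant mode: ∫_0^π 1 dx = π, ∫_0^π cos(nx) dx = 0, ∫_0^π sin(nx) dx = (1−(−1)^n)/n.
  u² squared terms: (-3)²·∫1 dx = 9·π = 9*π;  (-2)²·∫sin(x)² dx = 4·π/2 = 2*π.
  u² cross terms: 2·(-3)·(-2)·∫1·sin(x) dx = 12·(2) = 24.
  So ∫_0^π u² dx = 9*π + 2*π + 24 = 24 + 11*π.
  (u')² squared terms: (-2)²·∫cos(x)² dx = 4·π/2 = 2*π.
  So ∫_0^π (u')² dx = 2*π.
||u||_{H^1}^2 = (24 + 11*π) + (2*π) = 24 + 13*π.


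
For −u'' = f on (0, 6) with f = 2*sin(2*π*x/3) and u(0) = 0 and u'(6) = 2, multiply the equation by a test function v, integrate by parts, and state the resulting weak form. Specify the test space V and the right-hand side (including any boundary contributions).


V = {v ∈ H^1(0, 6) : v(0) = 0} (test functions vanish at x = 0 where u is specified); weak form: ∫_0^6 u'v' dx = ∫_0^6 (2*sin(2*π*x/3)) v dx + 2·v(6) for all v ∈ V.

Multiply both sides by a test function v and integrate from 0 to 6:
  ∫_0^6 −u''(x) v(x) dx = ∫_0^6 f(x) v(x) dx.
Integrate the LHS by parts once:
  ∫_0^6 −u'' v dx = −[u'(x) v(x)]_0^6 + ∫_0^6 u'(x) v'(x) dx.
Thus ∫_0^6 u'(x) v'(x) dx = ∫_0^6 f(x) v(x) dx + [u'(x) v(x)]_0^6.
Choose V so that boundary terms are either known or forced to vanish.
Mixed BC: u(0) = 0 (Dirichlet) and u'(6) = 2 (Neumann). Define V = {v ∈ H^1(0, 6) : v(0) = 0}. Then [u' v]_0^6 = u'(6)·v(6) − u'(0)·0 = 2·v(6).
Weak formulation: find u (satisfying any essential BC) such that ∫_0^6 u'(x) v'(x) dx = ∫_0^6 f v dx + 2·v(6) for all v ∈ V (Dirichlet at 0 absorbed into V; Neumann datum at x = 6 contributes the boundary term).
Substituting f(x) = 2*sin(2*π*x/3), the right-hand side is ∫_0^6 (2*sin(2*π*x/3)) v dx + 2·v(6).


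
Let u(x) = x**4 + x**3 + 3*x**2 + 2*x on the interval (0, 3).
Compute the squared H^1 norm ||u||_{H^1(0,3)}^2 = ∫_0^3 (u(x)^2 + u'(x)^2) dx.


||u||_{H^1}^2 = 572043/28

The H^1 norm (squared) on an interval (0, L) is
  ||u||_{H^1}^2 = ∫_0^L u(x)^2 dx + ∫_0^L u'(x)^2 dx.
Compute u'(x) = 4*x**3 + 3*x**2 + 6*x + 2.
Then u(x)^2 = x**8 + 2*x**7 + 7*x**6 + 10*x**5 + 13*x**4 + 12*x**3 + 4*x**2 and u'(x)^2 = 16*x**6 + 24*x**5 + 57*x**4 + 52*x**3 + 48*x**2 + 24*x + 4.
Integrate each monomial from 0 to 3 using ∫_0^3 c·x^n dx = c·3^(n+1)/(n+1):
  ∫_0^3 u(x)^2 dx = ∫_0^3 (x^8 + 2*x^7 + 7*x^6 + 10*x^5 + 13*x^4 + 12*x^3 + 4*x^2) dx. Term by term:
    ∫_0^3 x^8 dx = 2187;  ∫_0^3 2*x^7 dx = 6561/4;  ∫_0^3 7*x^6 dx = 2187;
    ∫_0^3 10*x^5 dx = 1215;  ∫_0^3 13*x^4 dx = 3159/5;  ∫_0^3 12*x^3 dx = 243;
    ∫_0^3 4*x^2 dx = 36.
  Sum: 2187 + 6561/4 + 2187 + 1215 + 3159/5 + 243 + 36 = 162801/20.
  ∫_0^3 u'(x)^2 dx = ∫_0^3 (16*x^6 + 24*x^5 + 57*x^4 + 52*x^3 + 48*x^2 + 24*x + 4) dx. Term by term:
    ∫_0^3 16*x^6 dx = 34992/7;  ∫_0^3 24*x^5 dx = 2916;  ∫_0^3 57*x^4 dx = 13851/5;
    ∫_0^3 52*x^3 dx = 1053;  ∫_0^3 48*x^2 dx = 432;  ∫_0^3 24*x dx = 108;
    ∫_0^3 4 dx = 12.
  Sum: 34992/7 + 2916 + 13851/5 + 1053 + 432 + 108 + 12 = 430152/35.
Adding: ||u||_{H^1}^2 = 162801/20 + 430152/35 = 572043/28.


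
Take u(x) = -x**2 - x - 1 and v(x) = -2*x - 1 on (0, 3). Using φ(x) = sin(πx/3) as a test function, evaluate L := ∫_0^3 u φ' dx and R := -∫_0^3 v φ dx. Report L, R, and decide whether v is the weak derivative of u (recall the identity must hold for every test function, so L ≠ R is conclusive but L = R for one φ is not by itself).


LHS = 24/π, RHS = 24/π. Yes, v = u' weakly.

u(x) = -x**2 - x - 1, classical derivative u'(x) = -2*x - 1.
φ(x) = sin(πx/3), so φ'(x) = π*cos(π*x/3)/3.
Note φ(0) = φ(3) = 0, so the boundary term u·φ vanishes.
LHS = ∫_0^3 u(x) φ'(x) dx = ∫_0^3 (-π*x^2*cos(π*x/3)/3 - π*x*cos(π*x/3)/3 - π*cos(π*x/3)/3) dx. Term by term:
  ∫_0^3 -π*cos(π*x/3)/3 dx = 0;  ∫_0^3 -π*x*cos(π*x/3)/3 dx = 6/π;  ∫_0^3 -π*x^2*cos(π*x/3)/3 dx = 18/π.
Sum: 0 + 6/π + 18/π = 24/π.
So LHS = 24/π.
∫_0^3 v(x) φ(x) dx = ∫_0^3 (-2*x*sin(π*x/3) - sin(π*x/3)) dx. Term by term:
  ∫_0^3 -sin(π*x/3) dx = -6/π;  ∫_0^3 -2*x*sin(π*x/3) dx = -18/π.
Sum: -6/π − 18/π = -24/π.
So RHS = -∫_0^3 v(x) φ(x) dx = 24/π.
LHS = RHS, so the identity holds for this test φ.
Moreover u is smooth here and v(x) = u'(x) = -2*x - 1 pointwise, so the identity holds for every test function. Hence v is the weak derivative of u.


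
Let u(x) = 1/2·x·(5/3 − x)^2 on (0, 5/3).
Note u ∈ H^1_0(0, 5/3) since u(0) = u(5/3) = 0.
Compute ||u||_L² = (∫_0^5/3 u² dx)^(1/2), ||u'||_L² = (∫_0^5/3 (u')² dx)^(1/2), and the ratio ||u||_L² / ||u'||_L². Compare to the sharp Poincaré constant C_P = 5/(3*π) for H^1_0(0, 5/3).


||u||_L² / ||u'||_L² = 5*sqrt(14)/42 < C_P = 5/(3*π).

u(x) = 1/2·x·(5/3 − x)^2, so u'(x) = (3*x - 5)*(9*x - 5)/18.
u(x) = 1/2·x·(5/3 − x)^2 vanishes at x = 0 and x = 5/3, so u ∈ H^1_0(0, 5/3). Differentiate via the product rule and integrate the resulting polynomials term by term.
  ∫_0^5/3 u² dx = ∫_0^5/3 (x^6/4 - 5*x^5/3 + 25*x^4/6 - 125*x^3/27 + 625*x^2/324) dx. Term by term:
    ∫_0^5/3 x^6/4 dx = 78125/61236;  ∫_0^5/3 -5*x^5/3 dx = -78125/13122;  ∫_0^5/3 25*x^4/6 dx = 15625/1458;
    ∫_0^5/3 -125*x^3/27 dx = -78125/8748;  ∫_0^5/3 625*x^2/324 dx = 78125/26244.
  Sum: 78125/61236 − 78125/13122 + 15625/1458 − 78125/8748 + 78125/26244 = 15625/183708.
  ∫_0^5/3 (u')² dx = ∫_0^5/3 (9*x^4/4 - 10*x^3 + 275*x^2/18 - 250*x/27 + 625/324) dx. Term by term:
    ∫_0^5/3 9*x^4/4 dx = 625/108;  ∫_0^5/3 -10*x^3 dx = -3125/162;  ∫_0^5/3 275*x^2/18 dx = 34375/1458;
    ∫_0^5/3 -250*x/27 dx = -3125/243;  ∫_0^5/3 625/324 dx = 3125/972.
  Sum: 625/108 − 3125/162 + 34375/1458 − 3125/243 + 3125/972 = 625/1458.
∫_0^5/3 u² dx = 15625/183708, so ||u||_L² = 125*sqrt(7)/1134.
∫_0^5/3 (u')² dx = 625/1458, so ||u'||_L² = 25*sqrt(2)/54.
Ratio ||u||_L² / ||u'||_L² = 5*sqrt(14)/42.
Sharp Poincaré constant on H^1_0(0, 5/3) is C_P = L/π = 5/(3*π), achieved by sin(3*π/5·x).
A polynomial bump cannot attain the sharp Poincaré constant (only the first sine eigenfunction does), so the ratio is strictly less than C_P, consistent with ||u||_L² ≤ C_P ||u'||_L².


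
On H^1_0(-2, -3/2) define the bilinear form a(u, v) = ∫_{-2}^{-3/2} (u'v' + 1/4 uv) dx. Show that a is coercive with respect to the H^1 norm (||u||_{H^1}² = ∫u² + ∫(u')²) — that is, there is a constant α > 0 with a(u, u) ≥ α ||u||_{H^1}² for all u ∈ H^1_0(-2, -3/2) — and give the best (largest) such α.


α = (1 + 16*π^2)/(4*(1 + 4*π^2))

Coercivity of a(·,·) on H^1_0(-2, -3/2) means a(u, u) ≥ α ||u||_{H^1}² for every u ∈ H^1_0.
The interval has length L = 1/2, and Poincaré/coercivity depend only on L. Here a(u, u) = ∫(u')² + (1/4)·∫u².
Here 0 < c = 1/4 < 1. The condition a(u,u) ≥ α||u||_{H^1}² reads (1−α)∫(u')² ≥ (α−c)∫u². Any admissible α is ≤ 1 (rapidly oscillating u have ∫u²/∫(u')² → 0), and α = 1 would force 0 ≥ (1−c)∫u², impossible since c < 1; so 1−α > 0. By the sharp Poincaré inequality on H^1_0 of an interval of length L, ∫(u')² ≥ (π/L)²∫u² with equality for the first sine mode sin(π(x−x₀)/L) (x₀ the left endpoint), so the inequality holds for all u iff (1−α)(π/L)² ≥ α − c, i.e. α ≤ ((π/L)² + c)/((π/L)² + 1) = (1 + c(L/π)²)/(1 + (L/π)²). With (π/L)² = 4*π^2 and c = 1/4, the largest admissible constant is α = ((π/L)² + c)/((π/L)² + 1).
Simplifying, α = (1 + 16*π^2)/(4*(1 + 4*π^2)).


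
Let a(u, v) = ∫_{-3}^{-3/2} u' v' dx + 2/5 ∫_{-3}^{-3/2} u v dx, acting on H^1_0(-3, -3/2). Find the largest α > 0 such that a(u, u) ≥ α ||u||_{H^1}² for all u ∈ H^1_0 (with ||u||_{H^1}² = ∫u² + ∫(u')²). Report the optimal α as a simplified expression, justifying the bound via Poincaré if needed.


α = 2*(9 + 10*π^2)/(5*(9 + 4*π^2))

Coercivity of a(·,·) on H^1_0(-3, -3/2) means a(u, u) ≥ α ||u||_{H^1}² for every u ∈ H^1_0.
The interval has length L = 3/2, and Poincaré/coercivity depend only on L. Here a(u, u) = ∫(u')² + (2/5)·∫u².
Here 0 < c = 2/5 < 1. The condition a(u,u) ≥ α||u||_{H^1}² reads (1−α)∫(u')² ≥ (α−c)∫u². Any admissible α is ≤ 1 (rapidly oscillating u have ∫u²/∫(u')² → 0), and α = 1 would force 0 ≥ (1−c)∫u², impossible since c < 1; so 1−α > 0. By the sharp Poincaré inequality on H^1_0 of an interval of length L, ∫(u')² ≥ (π/L)²∫u² with equality for the first sine mode sin(π(x−x₀)/L) (x₀ the left endpoint), so the inequality holds for all u iff (1−α)(π/L)² ≥ α − c, i.e. α ≤ ((π/L)² + c)/((π/L)² + 1) = (1 + c(L/π)²)/(1 + (L/π)²). With (π/L)² = 4*π^2/9 and c = 2/5, the largest admissible constant is α = ((π/L)² + c)/((π/L)² + 1).
Simplifying, α = 2*(9 + 10*π^2)/(5*(9 + 4*π^2)).


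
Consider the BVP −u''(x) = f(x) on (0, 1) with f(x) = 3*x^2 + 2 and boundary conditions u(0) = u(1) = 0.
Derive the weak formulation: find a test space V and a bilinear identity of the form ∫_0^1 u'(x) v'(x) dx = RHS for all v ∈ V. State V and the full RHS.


V = H^1_0(0, 1) (so v(0) = v(1) = 0); weak form: ∫_0^1 u'v' dx = ∫_0^1 (3*x^2 + 2) v dx for all v ∈ V.

Multiply both sides by a test function v and integrate from 0 to 1:
  ∫_0^1 −u''(x) v(x) dx = ∫_0^1 f(x) v(x) dx.
Integrate the LHS by parts once:
  ∫_0^1 −u'' v dx = −[u'(x) v(x)]_0^1 + ∫_0^1 u'(x) v'(x) dx.
Thus ∫_0^1 u'(x) v'(x) dx = ∫_0^1 f(x) v(x) dx + [u'(x) v(x)]_0^1.
Choose V so that boundary terms are either known or forced to vanish.
u is Dirichlet: u(0) = u(1) = 0. Let V = H^1_0(0, 1); then v(0) = v(1) = 0, and [u' v]_0^1 = 0.
Weak formulation: find u (satisfying any essential BC) such that ∫_0^1 u'(x) v'(x) dx = ∫_0^1 f v dx for all v ∈ V.
Substituting f(x) = 3*x^2 + 2, the right-hand side is ∫_0^1 (3*x^2 + 2) v dx.


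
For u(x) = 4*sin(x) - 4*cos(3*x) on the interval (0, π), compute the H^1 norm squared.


||u||_{H^1(0,π)}^2 = 96*π

u'(x) = 12*sin(3*x) + 4*cos(x).
Expand u² and (u')² and integrate term by term on (0, π), using: for integers n ≥ 1, ∫_0^π sin²(nx) dx = ∫_0^π cos²(nx) dx = π/2; for n ≠ n', ∫_0^π sin(nx)sin(n'x) dx = ∫_0^π cos(nx)cos(n'x) dx = 0; and by product-to-sum, ∫_0^π sin(nx)cos(n'x) dx = ½∫_0^π [sin((n+n')x) + sin((n−n')x)] dx, which is 0 when n+n' is even and 2n/(n²−n'²) when n+n' is odd (it need not vanish on (0, π)).
  u² squared terms: (-4)²·∫cos(3x)² dx = 16·π/2 = 8*π;  (4)²·∫sin(x)² dx = 16·π/2 = 8*π.
  u² cross terms: 2·(-4)·(4)·∫cos(3x)·sin(x) dx = -32·(0) = 0.
  So ∫_0^π u² dx = 8*π + 8*π + 0 = 16*π.
  (u')² squared terms: (4)²·∫cos(x)² dx = 16·π/2 = 8*π;  (12)²·∫sin(3x)² dx = 144·π/2 = 72*π.
  (u')² cross terms: 2·(4)·(12)·∫cos(x)·sin(3x) dx = 96·(0) = 0.
  So ∫_0^π (u')² dx = 8*π + 72*π + 0 = 80*π.
||u||_{H^1}^2 = (16*π) + (80*π) = 96*π.


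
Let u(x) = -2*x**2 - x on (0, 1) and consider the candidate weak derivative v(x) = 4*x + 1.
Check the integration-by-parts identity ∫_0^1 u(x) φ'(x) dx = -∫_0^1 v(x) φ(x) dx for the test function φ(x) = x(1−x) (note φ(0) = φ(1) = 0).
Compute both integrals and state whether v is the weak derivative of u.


LHS = 1/2, RHS = -1/2. No, v is not the weak derivative of u.

u(x) = -2*x**2 - x, classical derivative u'(x) = -4*x - 1.
φ(x) = x(1−x), so φ'(x) = 1 - 2*x.
Note φ(0) = φ(1) = 0, so the boundary term u·φ vanishes.
LHS = ∫_0^1 u(x) φ'(x) dx = ∫_0^1 (4*x^3 - x) dx. Term by term:
  ∫_0^1 4*x^3 dx = 1;  ∫_0^1 -x dx = -1/2.
Sum: 1 − 1/2 = 1/2.
So LHS = 1/2.
∫_0^1 v(x) φ(x) dx = ∫_0^1 (-4*x^3 + 3*x^2 + x) dx. Term by term:
  ∫_0^1 -4*x^3 dx = -1;  ∫_0^1 3*x^2 dx = 1;  ∫_0^1 x dx = 1/2.
Sum: -1 + 1 + 1/2 = 1/2.
So RHS = -∫_0^1 v(x) φ(x) dx = -1/2.
LHS − RHS = 1 ≠ 0, so the identity fails.
(For a valid weak derivative the identity must hold for EVERY test function, in particular this one. The failure shows v is NOT the weak derivative of u.)
Correct weak derivative would be u'(x) = -4*x - 1.


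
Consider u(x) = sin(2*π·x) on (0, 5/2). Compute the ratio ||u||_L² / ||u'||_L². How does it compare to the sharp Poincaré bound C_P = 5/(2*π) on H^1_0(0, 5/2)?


||u||_L² / ||u'||_L² = 1/(2*π) < C_P = 5/(2*π).

u(x) = sin(2*π·x), so u'(x) = 2*π*cos(2*π*x).
Writing u(x) = A·sin(kπx/L) with A = 1 and k = 5, use ∫_0^L sin²(kπx/L) dx = L/2 and ∫_0^L cos²(kπx/L) dx = L/2.
u² = 1·sin²(2*π·x) and (u')² = 4*π^2·cos²(2*π·x), and each of sin², cos² integrates to L/2 = 5/4 over (0, 5/2).
∫_0^5/2 u² dx = 5/4, so ||u||_L² = sqrt(5)/2.
∫_0^5/2 (u')² dx = 5*π^2, so ||u'||_L² = sqrt(5)*π.
Ratio ||u||_L² / ||u'||_L² = 1/(2*π).
Sharp Poincaré constant on H^1_0(0, 5/2) is C_P = L/π = 5/(2*π), achieved by sin(2*π/5·x).
This is the k = 5 harmonic; the ratio L/(kπ) is strictly less than C_P = L/π, consistent with the sharp inequality ||u||_L² ≤ C_P ||u'||_L².


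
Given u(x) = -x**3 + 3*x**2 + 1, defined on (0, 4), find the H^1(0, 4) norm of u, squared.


||u||_{H^1}^2 = 13964/35

The H^1 norm (squared) on an interval (0, L) is
  ||u||_{H^1}^2 = ∫_0^L u(x)^2 dx + ∫_0^L u'(x)^2 dx.
Compute u'(x) = -3*x**2 + 6*x.
Then u(x)^2 = x**6 - 6*x**5 + 9*x**4 - 2*x**3 + 6*x**2 + 1 and u'(x)^2 = 9*x**4 - 36*x**3 + 36*x**2.
Integrate each monomial from 0 to 4 using ∫_0^4 c·x^n dx = c·4^(n+1)/(n+1):
  ∫_0^4 u(x)^2 dx = ∫_0^4 (x^6 - 6*x^5 + 9*x^4 - 2*x^3 + 6*x^2 + 1) dx. Term by term:
    ∫_0^4 x^6 dx = 16384/7;  ∫_0^4 -6*x^5 dx = -4096;  ∫_0^4 9*x^4 dx = 9216/5;
    ∫_0^4 -2*x^3 dx = -128;  ∫_0^4 6*x^2 dx = 128;  ∫_0^4 1 dx = 4.
  Sum: 16384/7 − 4096 + 9216/5 − 128 + 128 + 4 = 3212/35.
  ∫_0^4 u'(x)^2 dx = ∫_0^4 (9*x^4 - 36*x^3 + 36*x^2) dx. Term by term:
    ∫_0^4 9*x^4 dx = 9216/5;  ∫_0^4 -36*x^3 dx = -2304;  ∫_0^4 36*x^2 dx = 768.
  Sum: 9216/5 − 2304 + 768 = 1536/5.
Adding: ||u||_{H^1}^2 = 3212/35 + 1536/5 = 13964/35.


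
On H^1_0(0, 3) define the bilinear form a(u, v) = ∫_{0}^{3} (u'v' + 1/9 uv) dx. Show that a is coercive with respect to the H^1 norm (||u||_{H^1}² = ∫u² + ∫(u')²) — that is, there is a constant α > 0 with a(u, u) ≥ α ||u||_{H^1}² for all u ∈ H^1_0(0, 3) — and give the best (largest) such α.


α = (1 + π^2)/(9 + π^2)

Coercivity of a(·,·) on H^1_0(0, 3) means a(u, u) ≥ α ||u||_{H^1}² for every u ∈ H^1_0.
The interval has length L = 3, and Poincaré/coercivity depend only on L. Here a(u, u) = ∫(u')² + (1/9)·∫u².
Here 0 < c = 1/9 < 1. The condition a(u,u) ≥ α||u||_{H^1}² reads (1−α)∫(u')² ≥ (α−c)∫u². Any admissible α is ≤ 1 (rapidly oscillating u have ∫u²/∫(u')² → 0), and α = 1 would force 0 ≥ (1−c)∫u², impossible since c < 1; so 1−α > 0. By the sharp Poincaré inequality on H^1_0 of an interval of length L, ∫(u')² ≥ (π/L)²∫u² with equality for the first sine mode sin(π(x−x₀)/L) (x₀ the left endpoint), so the inequality holds for all u iff (1−α)(π/L)² ≥ α − c, i.e. α ≤ ((π/L)² + c)/((π/L)² + 1) = (1 + c(L/π)²)/(1 + (L/π)²). With (π/L)² = π^2/9 and c = 1/9, the largest admissible constant is α = ((π/L)² + c)/((π/L)² + 1).
Simplifying, α = (1 + π^2)/(9 + π^2).


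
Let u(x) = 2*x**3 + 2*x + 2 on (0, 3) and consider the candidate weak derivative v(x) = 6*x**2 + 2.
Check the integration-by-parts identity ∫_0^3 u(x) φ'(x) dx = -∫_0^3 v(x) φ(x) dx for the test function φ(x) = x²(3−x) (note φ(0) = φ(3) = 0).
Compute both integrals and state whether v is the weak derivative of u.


LHS = -1593/10, RHS = -1593/10. Yes, v = u' weakly.

u(x) = 2*x**3 + 2*x + 2, classical derivative u'(x) = 6*x**2 + 2.
φ(x) = x²(3−x), so φ'(x) = 3*x*(2 - x).
Note φ(0) = φ(3) = 0, so the boundary term u·φ vanishes.
LHS = ∫_0^3 u(x) φ'(x) dx = ∫_0^3 (-6*x^5 + 12*x^4 - 6*x^3 + 6*x^2 + 12*x) dx. Term by term:
  ∫_0^3 -6*x^5 dx = -729;  ∫_0^3 12*x^4 dx = 2916/5;  ∫_0^3 -6*x^3 dx = -243/2;
  ∫_0^3 6*x^2 dx = 54;  ∫_0^3 12*x dx = 54.
Sum: -729 + 2916/5 − 243/2 + 54 + 54 = -1593/10.
So LHS = -1593/10.
∫_0^3 v(x) φ(x) dx = ∫_0^3 (-6*x^5 + 18*x^4 - 2*x^3 + 6*x^2) dx. Term by term:
  ∫_0^3 -6*x^5 dx = -729;  ∫_0^3 18*x^4 dx = 4374/5;  ∫_0^3 -2*x^3 dx = -81/2;
  ∫_0^3 6*x^2 dx = 54.
Sum: -729 + 4374/5 − 81/2 + 54 = 1593/10.
So RHS = -∫_0^3 v(x) φ(x) dx = -1593/10.
LHS = RHS, so the identity holds for this test φ.
Moreover u is smooth here and v(x) = u'(x) = 6*x**2 + 2 pointwise, so the identity holds for every test function. Hence v is the weak derivative of u.


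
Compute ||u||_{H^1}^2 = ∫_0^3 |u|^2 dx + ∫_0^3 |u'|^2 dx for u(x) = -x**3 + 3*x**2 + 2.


||u||_{H^1}^2 = 3228/35

The H^1 norm (squared) on an interval (0, L) is
  ||u||_{H^1}^2 = ∫_0^L u(x)^2 dx + ∫_0^L u'(x)^2 dx.
Compute u'(x) = -3*x**2 + 6*x.
Then u(x)^2 = x**6 - 6*x**5 + 9*x**4 - 4*x**3 + 12*x**2 + 4 and u'(x)^2 = 9*x**4 - 36*x**3 + 36*x**2.
Integrate each monomial from 0 to 3 using ∫_0^3 c·x^n dx = c·3^(n+1)/(n+1):
  ∫_0^3 u(x)^2 dx = ∫_0^3 (x^6 - 6*x^5 + 9*x^4 - 4*x^3 + 12*x^2 + 4) dx. Term by term:
    ∫_0^3 x^6 dx = 2187/7;  ∫_0^3 -6*x^5 dx = -729;  ∫_0^3 9*x^4 dx = 2187/5;
    ∫_0^3 -4*x^3 dx = -81;  ∫_0^3 12*x^2 dx = 108;  ∫_0^3 4 dx = 12.
  Sum: 2187/7 − 729 + 2187/5 − 81 + 108 + 12 = 2094/35.
  ∫_0^3 u'(x)^2 dx = ∫_0^3 (9*x^4 - 36*x^3 + 36*x^2) dx. Term by term:
    ∫_0^3 9*x^4 dx = 2187/5;  ∫_0^3 -36*x^3 dx = -729;  ∫_0^3 36*x^2 dx = 324.
  Sum: 2187/5 − 729 + 324 = 162/5.
Adding: ||u||_{H^1}^2 = 2094/35 + 162/5 = 3228/35.


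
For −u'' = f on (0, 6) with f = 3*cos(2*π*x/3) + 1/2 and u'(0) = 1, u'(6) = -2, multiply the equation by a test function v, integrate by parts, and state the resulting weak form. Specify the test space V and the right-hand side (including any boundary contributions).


V = H^1(0, 6) (v unrestricted at boundary; u is determined up to an additive constant); weak form: ∫_0^6 u'v' dx = ∫_0^6 (3*cos(2*π*x/3) + 1/2) v dx − 2·v(6) − v(0) for all v ∈ V.

Multiply both sides by a test function v and integrate from 0 to 6:
  ∫_0^6 −u''(x) v(x) dx = ∫_0^6 f(x) v(x) dx.
Integrate the LHS by parts once:
  ∫_0^6 −u'' v dx = −[u'(x) v(x)]_0^6 + ∫_0^6 u'(x) v'(x) dx.
Thus ∫_0^6 u'(x) v'(x) dx = ∫_0^6 f(x) v(x) dx + [u'(x) v(x)]_0^6.
Choose V so that boundary terms are either known or forced to vanish.
u has inhomogeneous Neumann u'(0) = 1, u'(6) = -2. [u' v]_0^6 = (-2)·v(6) − (1)·v(0) = − 2·v(6) − v(0). Take V = H^1(0, 6); boundary term becomes part of RHS.
Weak formulation: find u (satisfying any essential BC) such that ∫_0^6 u'(x) v'(x) dx = ∫_0^6 f v dx − 2·v(6) − v(0) for all v ∈ V (Neumann data are natural BCs: they enter the RHS as boundary terms).
Substituting f(x) = 3*cos(2*π*x/3) + 1/2, the right-hand side is ∫_0^6 (3*cos(2*π*x/3) + 1/2) v dx − 2·v(6) − v(0).
Compatibility check (pure Neumann): taking v ≡ 1 ∈ V gives 0 = ∫_0^6 f dx + (-2) − (1), i.e. ∫_0^6 f dx must equal u'(0) − u'(6) = 3. Indeed ∫_0^6 (3*cos(2*π*x/3) + 1/2) dx = 3, so the data are compatible. The solution is then unique only up to an additive constant (fix it e.g. by requiring ∫_0^6 u dx = 0).


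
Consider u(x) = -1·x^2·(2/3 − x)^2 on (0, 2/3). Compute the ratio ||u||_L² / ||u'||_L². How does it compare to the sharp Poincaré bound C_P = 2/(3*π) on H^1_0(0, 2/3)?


||u||_L² / ||u'||_L² = sqrt(3)/9 < C_P = 2/(3*π).

u(x) = -1·x^2·(2/3 − x)^2, so u'(x) = 4*x*(-9*x^2 + 9*x - 2)/9.
u(x) = -1·x^2·(2/3 − x)^2 vanishes at x = 0 and x = 2/3, so u ∈ H^1_0(0, 2/3). Differentiate via the product rule and integrate the resulting polynomials term by term.
  ∫_0^2/3 u² dx = ∫_0^2/3 (x^8 - 8*x^7/3 + 8*x^6/3 - 32*x^5/27 + 16*x^4/81) dx. Term by term:
    ∫_0^2/3 x^8 dx = 512/177147;  ∫_0^2/3 -8*x^7/3 dx = -256/19683;  ∫_0^2/3 8*x^6/3 dx = 1024/45927;
    ∫_0^2/3 -32*x^5/27 dx = -1024/59049;  ∫_0^2/3 16*x^4/81 dx = 512/98415.
  Sum: 512/177147 − 256/19683 + 1024/45927 − 1024/59049 + 512/98415 = 256/6200145.
  ∫_0^2/3 (u')² dx = ∫_0^2/3 (16*x^6 - 32*x^5 + 208*x^4/9 - 64*x^3/9 + 64*x^2/81) dx. Term by term:
    ∫_0^2/3 16*x^6 dx = 2048/15309;  ∫_0^2/3 -32*x^5 dx = -1024/2187;  ∫_0^2/3 208*x^4/9 dx = 6656/10935;
    ∫_0^2/3 -64*x^3/9 dx = -256/729;  ∫_0^2/3 64*x^2/81 dx = 512/6561.
  Sum: 2048/15309 − 1024/2187 + 6656/10935 − 256/729 + 512/6561 = 256/229635.
∫_0^2/3 u² dx = 256/6200145, so ||u||_L² = 16*sqrt(105)/25515.
∫_0^2/3 (u')² dx = 256/229635, so ||u'||_L² = 16*sqrt(35)/2835.
Ratio ||u||_L² / ||u'||_L² = sqrt(3)/9.
Sharp Poincaré constant on H^1_0(0, 2/3) is C_P = L/π = 2/(3*π), achieved by sin(3*π/2·x).
A polynomial bump cannot attain the sharp Poincaré constant (only the first sine eigenfunction does), so the ratio is strictly less than C_P, consistent with ||u||_L² ≤ C_P ||u'||_L².


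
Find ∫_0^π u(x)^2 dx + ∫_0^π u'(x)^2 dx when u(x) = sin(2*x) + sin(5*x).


||u||_{H^1(0,π)}^2 = 31*π/2

u'(x) = 2*cos(2*x) + 5*cos(5*x).
Expand u² and (u')² and integrate term by term on (0, π), using: for integers n ≥ 1, ∫_0^π sin²(nx) dx = ∫_0^π cos²(nx) dx = π/2; for n ≠ n', ∫_0^π sin(nx)sin(n'x) dx = ∫_0^π cos(nx)cos(n'x) dx = 0; and by product-to-sum, ∫_0^π sin(nx)cos(n'x) dx = ½∫_0^π [sin((n+n')x) + sin((n−n')x)] dx, which is 0 when n+n' is even and 2n/(n²−n'²) when n+n' is odd (it need not vanish on (0, π)).
  u² squared terms: (1)²·∫sin(2x)² dx = 1·π/2 = π/2;  (1)²·∫sin(5x)² dx = 1·π/2 = π/2.
  u² cross terms: 2·(1)·(1)·∫sin(2x)·sin(5x) dx = 2·(0) = 0.
  So ∫_0^π u² dx = π/2 + π/2 + 0 = π.
  (u')² squared terms: (2)²·∫cos(2x)² dx = 4·π/2 = 2*π;  (5)²·∫cos(5x)² dx = 25·π/2 = 25*π/2.
  (u')² cross terms: 2·(2)·(5)·∫cos(2x)·cos(5x) dx = 20·(0) = 0.
  So ∫_0^π (u')² dx = 2*π + 25*π/2 + 0 = 29*π/2.
||u||_{H^1}^2 = (π) + (29*π/2) = 31*π/2.


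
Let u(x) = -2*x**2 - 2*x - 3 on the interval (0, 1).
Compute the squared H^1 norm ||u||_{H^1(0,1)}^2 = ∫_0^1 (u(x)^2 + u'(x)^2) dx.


||u||_{H^1}^2 = 607/15

The H^1 norm (squared) on an interval (0, L) is
  ||u||_{H^1}^2 = ∫_0^L u(x)^2 dx + ∫_0^L u'(x)^2 dx.
Compute u'(x) = -4*x - 2.
Then u(x)^2 = 4*x**4 + 8*x**3 + 16*x**2 + 12*x + 9 and u'(x)^2 = 16*x**2 + 16*x + 4.
Integrate each monomial from 0 to 1 using ∫_0^1 c·x^n dx = c·1^(n+1)/(n+1):
  ∫_0^1 u(x)^2 dx = ∫_0^1 (4*x^4 + 8*x^3 + 16*x^2 + 12*x + 9) dx. Term by term:
    ∫_0^1 4*x^4 dx = 4/5;  ∫_0^1 8*x^3 dx = 2;  ∫_0^1 16*x^2 dx = 16/3;
    ∫_0^1 12*x dx = 6;  ∫_0^1 9 dx = 9.
  Sum: 4/5 + 2 + 16/3 + 6 + 9 = 347/15.
  ∫_0^1 u'(x)^2 dx = ∫_0^1 (16*x^2 + 16*x + 4) dx. Term by term:
    ∫_0^1 16*x^2 dx = 16/3;  ∫_0^1 16*x dx = 8;  ∫_0^1 4 dx = 4.
  Sum: 16/3 + 8 + 4 = 52/3.
Adding: ||u||_{H^1}^2 = 347/15 + 52/3 = 607/15.


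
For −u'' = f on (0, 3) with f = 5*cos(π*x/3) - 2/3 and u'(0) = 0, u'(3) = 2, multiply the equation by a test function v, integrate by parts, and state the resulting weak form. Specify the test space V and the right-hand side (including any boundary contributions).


V = H^1(0, 3) (v unrestricted at boundary; u is determined up to an additive constant); weak form: ∫_0^3 u'v' dx = ∫_0^3 (5*cos(π*x/3) - 2/3) v dx + 2·v(3) for all v ∈ V.

Multiply both sides by a test function v and integrate from 0 to 3:
  ∫_0^3 −u''(x) v(x) dx = ∫_0^3 f(x) v(x) dx.
Integrate the LHS by parts once:
  ∫_0^3 −u'' v dx = −[u'(x) v(x)]_0^3 + ∫_0^3 u'(x) v'(x) dx.
Thus ∫_0^3 u'(x) v'(x) dx = ∫_0^3 f(x) v(x) dx + [u'(x) v(x)]_0^3.
Choose V so that boundary terms are either known or forced to vanish.
u has inhomogeneous Neumann u'(0) = 0, u'(3) = 2. [u' v]_0^3 = (2)·v(3) − (0)·v(0) = 2·v(3). Take V = H^1(0, 3); boundary term becomes part of RHS.
Weak formulation: find u (satisfying any essential BC) such that ∫_0^3 u'(x) v'(x) dx = ∫_0^3 f v dx + 2·v(3) for all v ∈ V (Neumann data are natural BCs: they enter the RHS as boundary terms).
Substituting f(x) = 5*cos(π*x/3) - 2/3, the right-hand side is ∫_0^3 (5*cos(π*x/3) - 2/3) v dx + 2·v(3).
Compatibility check (pure Neumann): taking v ≡ 1 ∈ V gives 0 = ∫_0^3 f dx + (2) − (0), i.e. ∫_0^3 f dx must equal u'(0) − u'(3) = -2. Indeed ∫_0^3 (5*cos(π*x/3) - 2/3) dx = -2, so the data are compatible. The solution is then unique only up to an additive constant (fix it e.g. by requiring ∫_0^3 u dx = 0).
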